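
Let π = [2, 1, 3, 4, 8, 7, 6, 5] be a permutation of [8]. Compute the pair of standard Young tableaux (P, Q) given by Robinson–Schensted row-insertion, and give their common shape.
P = [1, 3, 4, 5] / [2, 6] / [7] / [8];  Q = [1, 3, 4, 5] / [2, 6] / [7] / [8];  common shape = (4, 2, 1, 1)

Row-insert the values π_1, π_2, … into P one at a time, bumping the leftmost entry strictly greater than the inserted value down to the next row. The recording tableau Q records, in position (i, j), the step at which that cell was added to P.
  Insert 2 (step 1): P = [2];  Q = [1]
  Insert 1 (step 2): P = [1] / [2];  Q = [1] / [2]
  Insert 3 (step 3): P = [1, 3] / [2];  Q = [1, 3] / [2]
  Insert 4 (step 4): P = [1, 3, 4] / [2];  Q = [1, 3, 4] / [2]
  Insert 8 (step 5): P = [1, 3, 4, 8] / [2];  Q = [1, 3, 4, 5] / [2]
  Insert 7 (step 6): P = [1, 3, 4, 7] / [2, 8];  Q = [1, 3, 4, 5] / [2, 6]
  Insert 6 (step 7): P = [1, 3, 4, 6] / [2, 7] / [8];  Q = [1, 3, 4, 5] / [2, 6] / [7]
  Insert 5 (step 8): P = [1, 3, 4, 5] / [2, 6] / [7] / [8];  Q = [1, 3, 4, 5] / [2, 6] / [7] / [8]
Final shape: (4, 2, 1, 1).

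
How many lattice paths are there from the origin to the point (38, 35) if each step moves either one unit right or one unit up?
Number of paths = 827114477843191362552

A monotone lattice path from (0, 0) to (38, 35) consists of 38 east steps and 35 north steps in some order, so it is determined by which 38 of the 73 steps are east. The count is C(73, 38) = 827114477843191362552.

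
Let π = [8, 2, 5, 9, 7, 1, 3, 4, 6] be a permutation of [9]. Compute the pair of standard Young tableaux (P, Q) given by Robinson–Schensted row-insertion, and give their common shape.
P = [1, 3, 4, 6] / [2, 5, 7] / [8, 9];  Q = [1, 3, 4, 9] / [2, 5, 8] / [6, 7];  common shape = (4, 3, 2)

Row-insert the values π_1, π_2, … into P one at a time, bumping the leftmost entry strictly greater than the inserted value down to the next row. The recording tableau Q records, in position (i, j), the step at which that cell was added to P.
  Insert 8 (step 1): P = [8];  Q = [1]
  Insert 2 (step 2): P = [2] / [8];  Q = [1] / [2]
  Insert 5 (step 3): P = [2, 5] / [8];  Q = [1, 3] / [2]
  Insert 9 (step 4): P = [2, 5, 9] / [8];  Q = [1, 3, 4] / [2]
  Insert 7 (step 5): P = [2, 5, 7] / [8, 9];  Q = [1, 3, 4] / [2, 5]
  Insert 1 (step 6): P = [1, 5, 7] / [2, 9] / [8];  Q = [1, 3, 4] / [2, 5] / [6]
  Insert 3 (step 7): P = [1, 3, 7] / [2, 5] / [8, 9];  Q = [1, 3, 4] / [2, 5] / [6, 7]
  Insert 4 (step 8): P = [1, 3, 4] / [2, 5, 7] / [8, 9];  Q = [1, 3, 4] / [2, 5, 8] / [6, 7]
  Insert 6 (step 9): P = [1, 3, 4, 6] / [2, 5, 7] / [8, 9];  Q = [1, 3, 4, 9] / [2, 5, 8] / [6, 7]
Final shape: (4, 3, 2).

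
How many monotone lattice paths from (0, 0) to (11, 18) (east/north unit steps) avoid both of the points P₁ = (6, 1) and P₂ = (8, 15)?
Number of paths = 24623472

Inclusion–exclusion. Total paths: C(29, 11) = 34597290. Through P₁: C(7, 6)·C(22, 5) = 184338. Through P₂: C(23, 8)·C(6, 3) = 9806280. Since P₁ is strictly southwest of P₂, a monotone path through both must visit P₁ then P₂; paths through both = C(7, 6)·C(16, 2)·C(6, 3) = 16800. Avoid both = 34597290 − 184338 − 9806280 + 16800 = 24623472.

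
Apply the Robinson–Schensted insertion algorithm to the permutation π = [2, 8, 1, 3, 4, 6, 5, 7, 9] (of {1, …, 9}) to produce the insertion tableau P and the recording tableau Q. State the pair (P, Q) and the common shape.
P = [1, 3, 4, 5, 7, 9] / [2, 6] / [8];  Q = [1, 2, 5, 6, 8, 9] / [3, 4] / [7];  common shape = (6, 2, 1)

Row-insert the values π_1, π_2, … into P one at a time, bumping the leftmost entry strictly greater than the inserted value down to the next row. The recording tableau Q records, in position (i, j), the step at which that cell was added to P.
  Insert 2 (step 1): P = [2];  Q = [1]
  Insert 8 (step 2): P = [2, 8];  Q = [1, 2]
  Insert 1 (step 3): P = [1, 8] / [2];  Q = [1, 2] / [3]
  Insert 3 (step 4): P = [1, 3] / [2, 8];  Q = [1, 2] / [3, 4]
  Insert 4 (step 5): P = [1, 3, 4] / [2, 8];  Q = [1, 2, 5] / [3, 4]
  Insert 6 (step 6): P = [1, 3, 4, 6] / [2, 8];  Q = [1, 2, 5, 6] / [3, 4]
  Insert 5 (step 7): P = [1, 3, 4, 5] / [2, 6] / [8];  Q = [1, 2, 5, 6] / [3, 4] / [7]
  Insert 7 (step 8): P = [1, 3, 4, 5, 7] / [2, 6] / [8];  Q = [1, 2, 5, 6, 8] / [3, 4] / [7]
  Insert 9 (step 9): P = [1, 3, 4, 5, 7, 9] / [2, 6] / [8];  Q = [1, 2, 5, 6, 8, 9] / [3, 4] / [7]
Final shape: (6, 2, 1).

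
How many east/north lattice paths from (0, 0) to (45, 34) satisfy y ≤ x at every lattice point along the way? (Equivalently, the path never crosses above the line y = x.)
Number of paths = 6608222917372422478860

By the reflection principle (André's argument), the number of monotone paths to (45, 34) with n ≤ m that never go above y = x is C(79, 45) − C(79, 46) = 25331521183260952835630 − 18723298265888530356770 = 6608222917372422478860.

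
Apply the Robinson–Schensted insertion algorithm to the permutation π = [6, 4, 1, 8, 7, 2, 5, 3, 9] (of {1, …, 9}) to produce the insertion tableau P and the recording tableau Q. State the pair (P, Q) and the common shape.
P = [1, 2, 3, 9] / [4, 5] / [6, 7] / [8];  Q = [1, 4, 7, 9] / [2, 5] / [3, 6] / [8];  common shape = (4, 2, 2, 1)

Row-insert the values π_1, π_2, … into P one at a time, bumping the leftmost entry strictly greater than the inserted value down to the next row. The recording tableau Q records, in position (i, j), the step at which that cell was added to P.
  Insert 6 (step 1): P = [6];  Q = [1]
  Insert 4 (step 2): P = [4] / [6];  Q = [1] / [2]
  Insert 1 (step 3): P = [1] / [4] / [6];  Q = [1] / [2] / [3]
  Insert 8 (step 4): P = [1, 8] / [4] / [6];  Q = [1, 4] / [2] / [3]
  Insert 7 (step 5): P = [1, 7] / [4, 8] / [6];  Q = [1, 4] / [2, 5] / [3]
  Insert 2 (step 6): P = [1, 2] / [4, 7] / [6, 8];  Q = [1, 4] / [2, 5] / [3, 6]
  Insert 5 (step 7): P = [1, 2, 5] / [4, 7] / [6, 8];  Q = [1, 4, 7] / [2, 5] / [3, 6]
  Insert 3 (step 8): P = [1, 2, 3] / [4, 5] / [6, 7] / [8];  Q = [1, 4, 7] / [2, 5] / [3, 6] / [8]
  Insert 9 (step 9): P = [1, 2, 3, 9] / [4, 5] / [6, 7] / [8];  Q = [1, 4, 7, 9] / [2, 5] / [3, 6] / [8]
Final shape: (4, 2, 2, 1).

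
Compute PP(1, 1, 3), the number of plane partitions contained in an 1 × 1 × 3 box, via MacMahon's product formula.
PP(1, 1, 3) = 4

Evaluate the triple product over i = 1..1, j = 1..1, k = 1..3. The factors are (2/1) · (3/2) · (4/3). The numerators and denominators telescope so the product is an integer; carrying out the multiplication exactly gives PP(1, 1, 3) = 4.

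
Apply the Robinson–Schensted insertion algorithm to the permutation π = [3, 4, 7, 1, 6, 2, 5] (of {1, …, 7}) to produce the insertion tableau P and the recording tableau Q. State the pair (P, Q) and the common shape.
P = [1, 2, 5] / [3, 4, 6] / [7];  Q = [1, 2, 3] / [4, 5, 7] / [6];  common shape = (3, 3, 1)

Row-insert the values π_1, π_2, … into P one at a time, bumping the leftmost entry strictly greater than the inserted value down to the next row. The recording tableau Q records, in position (i, j), the step at which that cell was added to P.
  Insert 3 (step 1): P = [3];  Q = [1]
  Insert 4 (step 2): P = [3, 4];  Q = [1, 2]
  Insert 7 (step 3): P = [3, 4, 7];  Q = [1, 2, 3]
  Insert 1 (step 4): P = [1, 4, 7] / [3];  Q = [1, 2, 3] / [4]
  Insert 6 (step 5): P = [1, 4, 6] / [3, 7];  Q = [1, 2, 3] / [4, 5]
  Insert 2 (step 6): P = [1, 2, 6] / [3, 4] / [7];  Q = [1, 2, 3] / [4, 5] / [6]
  Insert 5 (step 7): P = [1, 2, 5] / [3, 4, 6] / [7];  Q = [1, 2, 3] / [4, 5, 7] / [6]
Final shape: (3, 3, 1).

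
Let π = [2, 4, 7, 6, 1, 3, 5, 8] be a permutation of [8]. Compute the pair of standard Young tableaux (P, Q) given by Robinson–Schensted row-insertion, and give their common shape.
P = [1, 3, 5, 8] / [2, 4, 6] / [7];  Q = [1, 2, 3, 8] / [4, 6, 7] / [5];  common shape = (4, 3, 1)

Row-insert the values π_1, π_2, … into P one at a time, bumping the leftmost entry strictly greater than the inserted value down to the next row. The recording tableau Q records, in position (i, j), the step at which that cell was added to P.
  Insert 2 (step 1): P = [2];  Q = [1]
  Insert 4 (step 2): P = [2, 4];  Q = [1, 2]
  Insert 7 (step 3): P = [2, 4, 7];  Q = [1, 2, 3]
  Insert 6 (step 4): P = [2, 4, 6] / [7];  Q = [1, 2, 3] / [4]
  Insert 1 (step 5): P = [1, 4, 6] / [2] / [7];  Q = [1, 2, 3] / [4] / [5]
  Insert 3 (step 6): P = [1, 3, 6] / [2, 4] / [7];  Q = [1, 2, 3] / [4, 6] / [5]
  Insert 5 (step 7): P = [1, 3, 5] / [2, 4, 6] / [7];  Q = [1, 2, 3] / [4, 6, 7] / [5]
  Insert 8 (step 8): P = [1, 3, 5, 8] / [2, 4, 6] / [7];  Q = [1, 2, 3, 8] / [4, 6, 7] / [5]
Final shape: (4, 3, 1).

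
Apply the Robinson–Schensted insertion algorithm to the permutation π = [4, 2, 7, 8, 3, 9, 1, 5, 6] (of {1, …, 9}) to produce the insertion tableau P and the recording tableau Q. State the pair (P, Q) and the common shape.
P = [1, 3, 5, 6] / [2, 7, 8, 9] / [4];  Q = [1, 3, 4, 6] / [2, 5, 8, 9] / [7];  common shape = (4, 4, 1)

Row-insert the values π_1, π_2, … into P one at a time, bumping the leftmost entry strictly greater than the inserted value down to the next row. The recording tableau Q records, in position (i, j), the step at which that cell was added to P.
  Insert 4 (step 1): P = [4];  Q = [1]
  Insert 2 (step 2): P = [2] / [4];  Q = [1] / [2]
  Insert 7 (step 3): P = [2, 7] / [4];  Q = [1, 3] / [2]
  Insert 8 (step 4): P = [2, 7, 8] / [4];  Q = [1, 3, 4] / [2]
  Insert 3 (step 5): P = [2, 3, 8] / [4, 7];  Q = [1, 3, 4] / [2, 5]
  Insert 9 (step 6): P = [2, 3, 8, 9] / [4, 7];  Q = [1, 3, 4, 6] / [2, 5]
  Insert 1 (step 7): P = [1, 3, 8, 9] / [2, 7] / [4];  Q = [1, 3, 4, 6] / [2, 5] / [7]
  Insert 5 (step 8): P = [1, 3, 5, 9] / [2, 7, 8] / [4];  Q = [1, 3, 4, 6] / [2, 5, 8] / [7]
  Insert 6 (step 9): P = [1, 3, 5, 6] / [2, 7, 8, 9] / [4];  Q = [1, 3, 4, 6] / [2, 5, 8, 9] / [7]
Final shape: (4, 4, 1).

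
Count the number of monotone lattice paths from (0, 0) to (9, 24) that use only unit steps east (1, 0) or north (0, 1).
Number of paths = 38567100

A monotone lattice path from (0, 0) to (9, 24) consists of 9 east steps and 24 north steps in some order, so it is determined by which 9 of the 33 steps are east. The count is C(33, 9) = 38567100.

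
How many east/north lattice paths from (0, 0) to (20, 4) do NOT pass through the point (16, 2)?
Number of paths = 8331

Total paths from (0, 0) to (20, 4): C(24, 20) = 10626. Paths through (16, 2): (paths (0, 0) → (16, 2)) × (paths (16, 2) → (20, 4)) = C(18, 16) · C(6, 4) = 153 · 15 = 2295. Avoidance count = 10626 − 2295 = 8331.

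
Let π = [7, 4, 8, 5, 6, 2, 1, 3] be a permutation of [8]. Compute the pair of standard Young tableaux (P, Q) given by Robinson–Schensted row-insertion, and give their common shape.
P = [1, 3, 6] / [2, 5] / [4, 8] / [7];  Q = [1, 3, 5] / [2, 4] / [6, 8] / [7];  common shape = (3, 2, 2, 1)

Row-insert the values π_1, π_2, … into P one at a time, bumping the leftmost entry strictly greater than the inserted value down to the next row. The recording tableau Q records, in position (i, j), the step at which that cell was added to P.
  Insert 7 (step 1): P = [7];  Q = [1]
  Insert 4 (step 2): P = [4] / [7];  Q = [1] / [2]
  Insert 8 (step 3): P = [4, 8] / [7];  Q = [1, 3] / [2]
  Insert 5 (step 4): P = [4, 5] / [7, 8];  Q = [1, 3] / [2, 4]
  Insert 6 (step 5): P = [4, 5, 6] / [7, 8];  Q = [1, 3, 5] / [2, 4]
  Insert 2 (step 6): P = [2, 5, 6] / [4, 8] / [7];  Q = [1, 3, 5] / [2, 4] / [6]
  Insert 1 (step 7): P = [1, 5, 6] / [2, 8] / [4] / [7];  Q = [1, 3, 5] / [2, 4] / [6] / [7]
  Insert 3 (step 8): P = [1, 3, 6] / [2, 5] / [4, 8] / [7];  Q = [1, 3, 5] / [2, 4] / [6, 8] / [7]
Final shape: (3, 2, 2, 1).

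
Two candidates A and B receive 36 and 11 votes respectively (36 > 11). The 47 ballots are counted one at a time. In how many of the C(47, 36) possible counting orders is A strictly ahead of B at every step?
Strict-lead orderings = 9264432775

Total orderings of the 47 votes with 36 for A: C(47, 36) = 17417133617. By the Bertrand ballot formula (Cycle Lemma / reflection principle), the number of orderings in which A is strictly ahead of B throughout is (p − q)/(p + q) · C(p + q, p) = (36 − 11)/(36 + 11) · 17417133617 = 9264432775.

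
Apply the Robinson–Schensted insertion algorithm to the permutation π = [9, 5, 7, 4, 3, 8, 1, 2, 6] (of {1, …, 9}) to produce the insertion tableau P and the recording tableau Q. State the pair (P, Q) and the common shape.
P = [1, 2, 6] / [3, 7, 8] / [4] / [5] / [9];  Q = [1, 3, 6] / [2, 8, 9] / [4] / [5] / [7];  common shape = (3, 3, 1, 1, 1)

Row-insert the values π_1, π_2, … into P one at a time, bumping the leftmost entry strictly greater than the inserted value down to the next row. The recording tableau Q records, in position (i, j), the step at which that cell was added to P.
  Insert 9 (step 1): P = [9];  Q = [1]
  Insert 5 (step 2): P = [5] / [9];  Q = [1] / [2]
  Insert 7 (step 3): P = [5, 7] / [9];  Q = [1, 3] / [2]
  Insert 4 (step 4): P = [4, 7] / [5] / [9];  Q = [1, 3] / [2] / [4]
  Insert 3 (step 5): P = [3, 7] / [4] / [5] / [9];  Q = [1, 3] / [2] / [4] / [5]
  Insert 8 (step 6): P = [3, 7, 8] / [4] / [5] / [9];  Q = [1, 3, 6] / [2] / [4] / [5]
  Insert 1 (step 7): P = [1, 7, 8] / [3] / [4] / [5] / [9];  Q = [1, 3, 6] / [2] / [4] / [5] / [7]
  Insert 2 (step 8): P = [1, 2, 8] / [3, 7] / [4] / [5] / [9];  Q = [1, 3, 6] / [2, 8] / [4] / [5] / [7]
  Insert 6 (step 9): P = [1, 2, 6] / [3, 7, 8] / [4] / [5] / [9];  Q = [1, 3, 6] / [2, 8, 9] / [4] / [5] / [7]
Final shape: (3, 3, 1, 1, 1).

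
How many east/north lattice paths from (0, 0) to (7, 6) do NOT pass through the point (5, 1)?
Number of paths = 1590

Total paths from (0, 0) to (7, 6): C(13, 7) = 1716. Paths through (5, 1): (paths (0, 0) → (5, 1)) × (paths (5, 1) → (7, 6)) = C(6, 5) · C(7, 2) = 6 · 21 = 126. Avoidance count = 1716 − 126 = 1590.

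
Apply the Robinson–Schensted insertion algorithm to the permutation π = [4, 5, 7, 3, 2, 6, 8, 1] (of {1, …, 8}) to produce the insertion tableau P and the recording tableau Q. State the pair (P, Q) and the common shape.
P = [1, 5, 6, 8] / [2, 7] / [3] / [4];  Q = [1, 2, 3, 7] / [4, 6] / [5] / [8];  common shape = (4, 2, 1, 1)

Row-insert the values π_1, π_2, … into P one at a time, bumping the leftmost entry strictly greater than the inserted value down to the next row. The recording tableau Q records, in position (i, j), the step at which that cell was added to P.
  Insert 4 (step 1): P = [4];  Q = [1]
  Insert 5 (step 2): P = [4, 5];  Q = [1, 2]
  Insert 7 (step 3): P = [4, 5, 7];  Q = [1, 2, 3]
  Insert 3 (step 4): P = [3, 5, 7] / [4];  Q = [1, 2, 3] / [4]
  Insert 2 (step 5): P = [2, 5, 7] / [3] / [4];  Q = [1, 2, 3] / [4] / [5]
  Insert 6 (step 6): P = [2, 5, 6] / [3, 7] / [4];  Q = [1, 2, 3] / [4, 6] / [5]
  Insert 8 (step 7): P = [2, 5, 6, 8] / [3, 7] / [4];  Q = [1, 2, 3, 7] / [4, 6] / [5]
  Insert 1 (step 8): P = [1, 5, 6, 8] / [2, 7] / [3] / [4];  Q = [1, 2, 3, 7] / [4, 6] / [5] / [8]
Final shape: (4, 2, 1, 1).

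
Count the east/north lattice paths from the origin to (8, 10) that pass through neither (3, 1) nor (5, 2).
Number of paths = 34265

Inclusion–exclusion. Total paths: C(18, 8) = 43758. Through P₁: C(4, 3)·C(14, 5) = 8008. Through P₂: C(7, 5)·C(11, 3) = 3465. Since P₁ is strictly southwest of P₂, a monotone path through both must visit P₁ then P₂; paths through both = C(4, 3)·C(3, 2)·C(11, 3) = 1980. Avoid both = 43758 − 8008 − 3465 + 1980 = 34265.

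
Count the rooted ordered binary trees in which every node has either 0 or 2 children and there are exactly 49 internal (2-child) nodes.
C_49 = 509552245179617138054608572

These full binary trees are counted by the Catalan number C_n = (1/(n + 1)) · C(2n, n). For n = 49: C_49 = (1/50) · C(98, 49) = 25477612258980856902730428600/50 = 509552245179617138054608572.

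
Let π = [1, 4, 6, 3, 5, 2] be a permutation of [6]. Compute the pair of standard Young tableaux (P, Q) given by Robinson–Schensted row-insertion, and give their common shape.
P = [1, 2, 5] / [3, 6] / [4];  Q = [1, 2, 3] / [4, 5] / [6];  common shape = (3, 2, 1)

Row-insert the values π_1, π_2, … into P one at a time, bumping the leftmost entry strictly greater than the inserted value down to the next row. The recording tableau Q records, in position (i, j), the step at which that cell was added to P.
  Insert 1 (step 1): P = [1];  Q = [1]
  Insert 4 (step 2): P = [1, 4];  Q = [1, 2]
  Insert 6 (step 3): P = [1, 4, 6];  Q = [1, 2, 3]
  Insert 3 (step 4): P = [1, 3, 6] / [4];  Q = [1, 2, 3] / [4]
  Insert 5 (step 5): P = [1, 3, 5] / [4, 6];  Q = [1, 2, 3] / [4, 5]
  Insert 2 (step 6): P = [1, 2, 5] / [3, 6] / [4];  Q = [1, 2, 3] / [4, 5] / [6]
Final shape: (3, 2, 1).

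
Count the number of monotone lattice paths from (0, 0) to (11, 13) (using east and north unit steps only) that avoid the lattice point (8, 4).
Number of paths = 2387244

Total paths from (0, 0) to (11, 13): C(24, 11) = 2496144. Paths through (8, 4): (paths (0, 0) → (8, 4)) × (paths (8, 4) → (11, 13)) = C(12, 8) · C(12, 3) = 495 · 220 = 108900. Avoidance count = 2496144 − 108900 = 2387244.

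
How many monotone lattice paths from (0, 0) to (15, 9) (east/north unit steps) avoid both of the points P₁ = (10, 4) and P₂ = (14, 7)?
Number of paths = 811517

Inclusion–exclusion. Total paths: C(24, 15) = 1307504. Through P₁: C(14, 10)·C(10, 5) = 252252. Through P₂: C(21, 14)·C(3, 1) = 348840. Since P₁ is strictly southwest of P₂, a monotone path through both must visit P₁ then P₂; paths through both = C(14, 10)·C(7, 4)·C(3, 1) = 105105. Avoid both = 1307504 − 252252 − 348840 + 105105 = 811517.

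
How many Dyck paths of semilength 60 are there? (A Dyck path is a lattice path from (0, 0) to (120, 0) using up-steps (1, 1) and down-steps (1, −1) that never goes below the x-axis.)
C_60 = 1583850964596120042686772779038896

These Dyck paths are counted by the Catalan number C_n = (1/(n + 1)) · C(2n, n). For n = 60: C_60 = (1/61) · C(120, 60) = 96614908840363322603893139521372656/61 = 1583850964596120042686772779038896.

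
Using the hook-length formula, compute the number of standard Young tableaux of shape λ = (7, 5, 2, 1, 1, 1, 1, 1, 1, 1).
# SYT of shape (7, 5, 2, 1, 1, 1, 1, 1, 1, 1) = 94012380

Hook-length formula: f^λ = n! / Π hook(c), product over all cells c of the Young diagram. For λ = (7, 5, 2, 1, 1, 1, 1, 1, 1, 1), n = 21 boxes. Hook lengths by row (left-to-right, top-to-bottom): [16, 8, 6, 5, 4, 2, 1]; [13, 5, 3, 2, 1]; [9, 1]; [7]; [6]; [5]; [4]; [3]; [2]; [1]. Product of hooks = 543449088000. So f^λ = 21! / 543449088000 = 51090942171709440000 / 543449088000 = 94012380.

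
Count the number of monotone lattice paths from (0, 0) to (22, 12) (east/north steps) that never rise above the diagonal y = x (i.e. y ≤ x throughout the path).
Number of paths = 262256280

By the reflection principle (André's argument), the number of monotone paths to (22, 12) with n ≤ m that never go above y = x is C(34, 22) − C(34, 23) = 548354040 − 286097760 = 262256280.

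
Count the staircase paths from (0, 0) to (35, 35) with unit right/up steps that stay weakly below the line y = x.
C_35 = 3116285494907301262

These NE paths below the diagonal are counted by the Catalan number C_n = (1/(n + 1)) · C(2n, n). For n = 35: C_35 = (1/36) · C(70, 35) = 112186277816662845432/36 = 3116285494907301262.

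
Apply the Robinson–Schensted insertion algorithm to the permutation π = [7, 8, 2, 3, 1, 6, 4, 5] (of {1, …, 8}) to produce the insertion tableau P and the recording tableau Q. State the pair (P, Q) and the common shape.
P = [1, 3, 4, 5] / [2, 6] / [7, 8];  Q = [1, 2, 6, 8] / [3, 4] / [5, 7];  common shape = (4, 2, 2)

Row-insert the values π_1, π_2, … into P one at a time, bumping the leftmost entry strictly greater than the inserted value down to the next row. The recording tableau Q records, in position (i, j), the step at which that cell was added to P.
  Insert 7 (step 1): P = [7];  Q = [1]
  Insert 8 (step 2): P = [7, 8];  Q = [1, 2]
  Insert 2 (step 3): P = [2, 8] / [7];  Q = [1, 2] / [3]
  Insert 3 (step 4): P = [2, 3] / [7, 8];  Q = [1, 2] / [3, 4]
  Insert 1 (step 5): P = [1, 3] / [2, 8] / [7];  Q = [1, 2] / [3, 4] / [5]
  Insert 6 (step 6): P = [1, 3, 6] / [2, 8] / [7];  Q = [1, 2, 6] / [3, 4] / [5]
  Insert 4 (step 7): P = [1, 3, 4] / [2, 6] / [7, 8];  Q = [1, 2, 6] / [3, 4] / [5, 7]
  Insert 5 (step 8): P = [1, 3, 4, 5] / [2, 6] / [7, 8];  Q = [1, 2, 6, 8] / [3, 4] / [5, 7]
Final shape: (4, 2, 2).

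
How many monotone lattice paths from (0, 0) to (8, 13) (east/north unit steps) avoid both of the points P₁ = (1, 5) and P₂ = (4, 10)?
Number of paths = 141605

Inclusion–exclusion. Total paths: C(21, 8) = 203490. Through P₁: C(6, 1)·C(15, 7) = 38610. Through P₂: C(14, 4)·C(7, 4) = 35035. Since P₁ is strictly southwest of P₂, a monotone path through both must visit P₁ then P₂; paths through both = C(6, 1)·C(8, 3)·C(7, 4) = 11760. Avoid both = 203490 − 38610 − 35035 + 11760 = 141605.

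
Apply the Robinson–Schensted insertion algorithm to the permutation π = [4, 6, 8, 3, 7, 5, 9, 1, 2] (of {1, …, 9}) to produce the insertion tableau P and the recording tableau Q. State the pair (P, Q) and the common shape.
P = [1, 2, 7, 9] / [3, 5] / [4, 6] / [8];  Q = [1, 2, 3, 7] / [4, 5] / [6, 9] / [8];  common shape = (4, 2, 2, 1)

Row-insert the values π_1, π_2, … into P one at a time, bumping the leftmost entry strictly greater than the inserted value down to the next row. The recording tableau Q records, in position (i, j), the step at which that cell was added to P.
  Insert 4 (step 1): P = [4];  Q = [1]
  Insert 6 (step 2): P = [4, 6];  Q = [1, 2]
  Insert 8 (step 3): P = [4, 6, 8];  Q = [1, 2, 3]
  Insert 3 (step 4): P = [3, 6, 8] / [4];  Q = [1, 2, 3] / [4]
  Insert 7 (step 5): P = [3, 6, 7] / [4, 8];  Q = [1, 2, 3] / [4, 5]
  Insert 5 (step 6): P = [3, 5, 7] / [4, 6] / [8];  Q = [1, 2, 3] / [4, 5] / [6]
  Insert 9 (step 7): P = [3, 5, 7, 9] / [4, 6] / [8];  Q = [1, 2, 3, 7] / [4, 5] / [6]
  Insert 1 (step 8): P = [1, 5, 7, 9] / [3, 6] / [4] / [8];  Q = [1, 2, 3, 7] / [4, 5] / [6] / [8]
  Insert 2 (step 9): P = [1, 2, 7, 9] / [3, 5] / [4, 6] / [8];  Q = [1, 2, 3, 7] / [4, 5] / [6, 9] / [8]
Final shape: (4, 2, 2, 1).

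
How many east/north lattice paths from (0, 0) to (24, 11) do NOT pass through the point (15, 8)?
Number of paths = 309356820

Total paths from (0, 0) to (24, 11): C(35, 24) = 417225900. Paths through (15, 8): (paths (0, 0) → (15, 8)) × (paths (15, 8) → (24, 11)) = C(23, 15) · C(12, 9) = 490314 · 220 = 107869080. Avoidance count = 417225900 − 107869080 = 309356820.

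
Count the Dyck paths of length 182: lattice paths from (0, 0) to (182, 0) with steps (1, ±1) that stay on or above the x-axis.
C_91 = 3935312233584004685417853572763349509774031680023800

These Dyck paths are counted by the Catalan number C_n = (1/(n + 1)) · C(2n, n). For n = 91: C_91 = (1/92) · C(182, 91) = 362048725489728431058442528694228154899210914562189600/92 = 3935312233584004685417853572763349509774031680023800.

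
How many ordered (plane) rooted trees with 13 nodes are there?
C_12 = 208012

These ordered rooted trees are counted by the Catalan number C_n = (1/(n + 1)) · C(2n, n). For n = 12: C_12 = (1/13) · C(24, 12) = 2704156/13 = 208012.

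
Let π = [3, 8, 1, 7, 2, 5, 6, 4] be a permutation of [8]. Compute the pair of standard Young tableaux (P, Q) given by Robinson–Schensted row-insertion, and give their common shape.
P = [1, 2, 4, 6] / [3, 5] / [7] / [8];  Q = [1, 2, 6, 7] / [3, 4] / [5] / [8];  common shape = (4, 2, 1, 1)

Row-insert the values π_1, π_2, … into P one at a time, bumping the leftmost entry strictly greater than the inserted value down to the next row. The recording tableau Q records, in position (i, j), the step at which that cell was added to P.
  Insert 3 (step 1): P = [3];  Q = [1]
  Insert 8 (step 2): P = [3, 8];  Q = [1, 2]
  Insert 1 (step 3): P = [1, 8] / [3];  Q = [1, 2] / [3]
  Insert 7 (step 4): P = [1, 7] / [3, 8];  Q = [1, 2] / [3, 4]
  Insert 2 (step 5): P = [1, 2] / [3, 7] / [8];  Q = [1, 2] / [3, 4] / [5]
  Insert 5 (step 6): P = [1, 2, 5] / [3, 7] / [8];  Q = [1, 2, 6] / [3, 4] / [5]
  Insert 6 (step 7): P = [1, 2, 5, 6] / [3, 7] / [8];  Q = [1, 2, 6, 7] / [3, 4] / [5]
  Insert 4 (step 8): P = [1, 2, 4, 6] / [3, 5] / [7] / [8];  Q = [1, 2, 6, 7] / [3, 4] / [5] / [8]
Final shape: (4, 2, 1, 1).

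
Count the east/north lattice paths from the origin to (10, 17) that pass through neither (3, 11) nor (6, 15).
Number of paths = 7188801

Inclusion–exclusion. Total paths: C(27, 10) = 8436285. Through P₁: C(14, 3)·C(13, 7) = 624624. Through P₂: C(21, 6)·C(6, 4) = 813960. Since P₁ is strictly southwest of P₂, a monotone path through both must visit P₁ then P₂; paths through both = C(14, 3)·C(7, 3)·C(6, 4) = 191100. Avoid both = 8436285 − 624624 − 813960 + 191100 = 7188801.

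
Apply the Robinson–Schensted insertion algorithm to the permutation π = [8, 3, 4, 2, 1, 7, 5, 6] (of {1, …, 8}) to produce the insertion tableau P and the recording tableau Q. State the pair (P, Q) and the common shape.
P = [1, 4, 5, 6] / [2, 7] / [3] / [8];  Q = [1, 3, 6, 8] / [2, 7] / [4] / [5];  common shape = (4, 2, 1, 1)

Row-insert the values π_1, π_2, … into P one at a time, bumping the leftmost entry strictly greater than the inserted value down to the next row. The recording tableau Q records, in position (i, j), the step at which that cell was added to P.
  Insert 8 (step 1): P = [8];  Q = [1]
  Insert 3 (step 2): P = [3] / [8];  Q = [1] / [2]
  Insert 4 (step 3): P = [3, 4] / [8];  Q = [1, 3] / [2]
  Insert 2 (step 4): P = [2, 4] / [3] / [8];  Q = [1, 3] / [2] / [4]
  Insert 1 (step 5): P = [1, 4] / [2] / [3] / [8];  Q = [1, 3] / [2] / [4] / [5]
  Insert 7 (step 6): P = [1, 4, 7] / [2] / [3] / [8];  Q = [1, 3, 6] / [2] / [4] / [5]
  Insert 5 (step 7): P = [1, 4, 5] / [2, 7] / [3] / [8];  Q = [1, 3, 6] / [2, 7] / [4] / [5]
  Insert 6 (step 8): P = [1, 4, 5, 6] / [2, 7] / [3] / [8];  Q = [1, 3, 6, 8] / [2, 7] / [4] / [5]
Final shape: (4, 2, 1, 1).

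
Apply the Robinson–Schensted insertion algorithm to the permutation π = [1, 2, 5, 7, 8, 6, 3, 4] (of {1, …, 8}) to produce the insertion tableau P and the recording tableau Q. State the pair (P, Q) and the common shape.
P = [1, 2, 3, 4, 8] / [5, 6] / [7];  Q = [1, 2, 3, 4, 5] / [6, 8] / [7];  common shape = (5, 2, 1)

Row-insert the values π_1, π_2, … into P one at a time, bumping the leftmost entry strictly greater than the inserted value down to the next row. The recording tableau Q records, in position (i, j), the step at which that cell was added to P.
  Insert 1 (step 1): P = [1];  Q = [1]
  Insert 2 (step 2): P = [1, 2];  Q = [1, 2]
  Insert 5 (step 3): P = [1, 2, 5];  Q = [1, 2, 3]
  Insert 7 (step 4): P = [1, 2, 5, 7];  Q = [1, 2, 3, 4]
  Insert 8 (step 5): P = [1, 2, 5, 7, 8];  Q = [1, 2, 3, 4, 5]
  Insert 6 (step 6): P = [1, 2, 5, 6, 8] / [7];  Q = [1, 2, 3, 4, 5] / [6]
  Insert 3 (step 7): P = [1, 2, 3, 6, 8] / [5] / [7];  Q = [1, 2, 3, 4, 5] / [6] / [7]
  Insert 4 (step 8): P = [1, 2, 3, 4, 8] / [5, 6] / [7];  Q = [1, 2, 3, 4, 5] / [6, 8] / [7]
Final shape: (5, 2, 1).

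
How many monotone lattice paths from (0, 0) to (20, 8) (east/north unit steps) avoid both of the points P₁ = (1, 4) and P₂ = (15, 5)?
Number of paths = 2199806

Inclusion–exclusion. Total paths: C(28, 20) = 3108105. Through P₁: C(5, 1)·C(23, 19) = 44275. Through P₂: C(20, 15)·C(8, 5) = 868224. Since P₁ is strictly southwest of P₂, a monotone path through both must visit P₁ then P₂; paths through both = C(5, 1)·C(15, 14)·C(8, 5) = 4200. Avoid both = 3108105 − 44275 − 868224 + 4200 = 2199806.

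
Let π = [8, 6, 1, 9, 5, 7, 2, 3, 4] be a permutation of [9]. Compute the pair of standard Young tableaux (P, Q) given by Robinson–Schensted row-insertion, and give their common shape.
P = [1, 2, 3, 4] / [5, 7] / [6, 9] / [8];  Q = [1, 4, 6, 9] / [2, 5] / [3, 8] / [7];  common shape = (4, 2, 2, 1)

Row-insert the values π_1, π_2, … into P one at a time, bumping the leftmost entry strictly greater than the inserted value down to the next row. The recording tableau Q records, in position (i, j), the step at which that cell was added to P.
  Insert 8 (step 1): P = [8];  Q = [1]
  Insert 6 (step 2): P = [6] / [8];  Q = [1] / [2]
  Insert 1 (step 3): P = [1] / [6] / [8];  Q = [1] / [2] / [3]
  Insert 9 (step 4): P = [1, 9] / [6] / [8];  Q = [1, 4] / [2] / [3]
  Insert 5 (step 5): P = [1, 5] / [6, 9] / [8];  Q = [1, 4] / [2, 5] / [3]
  Insert 7 (step 6): P = [1, 5, 7] / [6, 9] / [8];  Q = [1, 4, 6] / [2, 5] / [3]
  Insert 2 (step 7): P = [1, 2, 7] / [5, 9] / [6] / [8];  Q = [1, 4, 6] / [2, 5] / [3] / [7]
  Insert 3 (step 8): P = [1, 2, 3] / [5, 7] / [6, 9] / [8];  Q = [1, 4, 6] / [2, 5] / [3, 8] / [7]
  Insert 4 (step 9): P = [1, 2, 3, 4] / [5, 7] / [6, 9] / [8];  Q = [1, 4, 6, 9] / [2, 5] / [3, 8] / [7]
Final shape: (4, 2, 2, 1).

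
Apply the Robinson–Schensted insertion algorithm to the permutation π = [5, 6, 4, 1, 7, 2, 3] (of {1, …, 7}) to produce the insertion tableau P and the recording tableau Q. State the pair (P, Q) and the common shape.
P = [1, 2, 3] / [4, 6, 7] / [5];  Q = [1, 2, 5] / [3, 6, 7] / [4];  common shape = (3, 3, 1)

Row-insert the values π_1, π_2, … into P one at a time, bumping the leftmost entry strictly greater than the inserted value down to the next row. The recording tableau Q records, in position (i, j), the step at which that cell was added to P.
  Insert 5 (step 1): P = [5];  Q = [1]
  Insert 6 (step 2): P = [5, 6];  Q = [1, 2]
  Insert 4 (step 3): P = [4, 6] / [5];  Q = [1, 2] / [3]
  Insert 1 (step 4): P = [1, 6] / [4] / [5];  Q = [1, 2] / [3] / [4]
  Insert 7 (step 5): P = [1, 6, 7] / [4] / [5];  Q = [1, 2, 5] / [3] / [4]
  Insert 2 (step 6): P = [1, 2, 7] / [4, 6] / [5];  Q = [1, 2, 5] / [3, 6] / [4]
  Insert 3 (step 7): P = [1, 2, 3] / [4, 6, 7] / [5];  Q = [1, 2, 5] / [3, 6, 7] / [4]
Final shape: (3, 3, 1).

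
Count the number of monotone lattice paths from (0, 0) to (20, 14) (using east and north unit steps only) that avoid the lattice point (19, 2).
Number of paths = 1391972910

Total paths from (0, 0) to (20, 14): C(34, 20) = 1391975640. Paths through (19, 2): (paths (0, 0) → (19, 2)) × (paths (19, 2) → (20, 14)) = C(21, 19) · C(13, 1) = 210 · 13 = 2730. Avoidance count = 1391975640 − 2730 = 1391972910.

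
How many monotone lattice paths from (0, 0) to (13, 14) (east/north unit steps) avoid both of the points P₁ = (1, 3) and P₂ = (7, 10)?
Number of paths = 12007348

Inclusion–exclusion. Total paths: C(27, 13) = 20058300. Through P₁: C(4, 1)·C(23, 12) = 5408312. Through P₂: C(17, 7)·C(10, 6) = 4084080. Since P₁ is strictly southwest of P₂, a monotone path through both must visit P₁ then P₂; paths through both = C(4, 1)·C(13, 6)·C(10, 6) = 1441440. Avoid both = 20058300 − 5408312 − 4084080 + 1441440 = 12007348.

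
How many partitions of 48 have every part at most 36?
p(48, parts ≤ 36) = 147078

Use the recurrence p(n, m) = p(n, m−1) + p(n−m, m): either the largest part is < m (count p(n, m−1)) or the largest part is exactly m (remove one copy of m, count p(n−m, m)). With p(0, ·) = 1 this gives p(48, parts ≤ 36) = 147078. (By conjugating Young diagrams, this also counts partitions of 48 into at most 36 parts.)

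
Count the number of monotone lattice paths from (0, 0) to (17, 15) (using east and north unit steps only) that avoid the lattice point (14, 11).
Number of paths = 409713720

Total paths from (0, 0) to (17, 15): C(32, 17) = 565722720. Paths through (14, 11): (paths (0, 0) → (14, 11)) × (paths (14, 11) → (17, 15)) = C(25, 14) · C(7, 3) = 4457400 · 35 = 156009000. Avoidance count = 565722720 − 156009000 = 409713720.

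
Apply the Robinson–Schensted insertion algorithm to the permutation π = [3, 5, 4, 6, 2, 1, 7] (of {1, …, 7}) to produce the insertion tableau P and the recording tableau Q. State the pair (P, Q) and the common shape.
P = [1, 4, 6, 7] / [2] / [3] / [5];  Q = [1, 2, 4, 7] / [3] / [5] / [6];  common shape = (4, 1, 1, 1)

Row-insert the values π_1, π_2, … into P one at a time, bumping the leftmost entry strictly greater than the inserted value down to the next row. The recording tableau Q records, in position (i, j), the step at which that cell was added to P.
  Insert 3 (step 1): P = [3];  Q = [1]
  Insert 5 (step 2): P = [3, 5];  Q = [1, 2]
  Insert 4 (step 3): P = [3, 4] / [5];  Q = [1, 2] / [3]
  Insert 6 (step 4): P = [3, 4, 6] / [5];  Q = [1, 2, 4] / [3]
  Insert 2 (step 5): P = [2, 4, 6] / [3] / [5];  Q = [1, 2, 4] / [3] / [5]
  Insert 1 (step 6): P = [1, 4, 6] / [2] / [3] / [5];  Q = [1, 2, 4] / [3] / [5] / [6]
  Insert 7 (step 7): P = [1, 4, 6, 7] / [2] / [3] / [5];  Q = [1, 2, 4, 7] / [3] / [5] / [6]
Final shape: (4, 1, 1, 1).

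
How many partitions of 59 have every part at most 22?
p(59, parts ≤ 22) = 733212

Use the recurrence p(n, m) = p(n, m−1) + p(n−m, m): either the largest part is < m (count p(n, m−1)) or the largest part is exactly m (remove one copy of m, count p(n−m, m)). With p(0, ·) = 1 this gives p(59, parts ≤ 22) = 733212. (By conjugating Young diagrams, this also counts partitions of 59 into at most 22 parts.)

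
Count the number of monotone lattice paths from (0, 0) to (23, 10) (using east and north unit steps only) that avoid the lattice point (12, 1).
Number of paths = 90377560

Total paths from (0, 0) to (23, 10): C(33, 23) = 92561040. Paths through (12, 1): (paths (0, 0) → (12, 1)) × (paths (12, 1) → (23, 10)) = C(13, 12) · C(20, 11) = 13 · 167960 = 2183480. Avoidance count = 92561040 − 2183480 = 90377560.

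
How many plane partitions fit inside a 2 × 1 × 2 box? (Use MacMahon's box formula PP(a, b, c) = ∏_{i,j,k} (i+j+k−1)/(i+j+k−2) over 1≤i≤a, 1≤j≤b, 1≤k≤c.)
PP(2, 1, 2) = 6

Evaluate the triple product over i = 1..2, j = 1..1, k = 1..2. The factors are (2/1) · (3/2) · (3/2) · (4/3). The numerators and denominators telescope so the product is an integer; carrying out the multiplication exactly gives PP(2, 1, 2) = 6.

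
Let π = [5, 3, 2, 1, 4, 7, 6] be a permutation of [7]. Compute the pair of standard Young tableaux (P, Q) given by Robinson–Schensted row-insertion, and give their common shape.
P = [1, 4, 6] / [2, 7] / [3] / [5];  Q = [1, 5, 6] / [2, 7] / [3] / [4];  common shape = (3, 2, 1, 1)

Row-insert the values π_1, π_2, … into P one at a time, bumping the leftmost entry strictly greater than the inserted value down to the next row. The recording tableau Q records, in position (i, j), the step at which that cell was added to P.
  Insert 5 (step 1): P = [5];  Q = [1]
  Insert 3 (step 2): P = [3] / [5];  Q = [1] / [2]
  Insert 2 (step 3): P = [2] / [3] / [5];  Q = [1] / [2] / [3]
  Insert 1 (step 4): P = [1] / [2] / [3] / [5];  Q = [1] / [2] / [3] / [4]
  Insert 4 (step 5): P = [1, 4] / [2] / [3] / [5];  Q = [1, 5] / [2] / [3] / [4]
  Insert 7 (step 6): P = [1, 4, 7] / [2] / [3] / [5];  Q = [1, 5, 6] / [2] / [3] / [4]
  Insert 6 (step 7): P = [1, 4, 6] / [2, 7] / [3] / [5];  Q = [1, 5, 6] / [2, 7] / [3] / [4]
Final shape: (3, 2, 1, 1).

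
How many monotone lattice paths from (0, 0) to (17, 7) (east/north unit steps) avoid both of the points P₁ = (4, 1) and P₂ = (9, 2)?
Number of paths = 178269

Inclusion–exclusion. Total paths: C(24, 17) = 346104. Through P₁: C(5, 4)·C(19, 13) = 135660. Through P₂: C(11, 9)·C(13, 8) = 70785. Since P₁ is strictly southwest of P₂, a monotone path through both must visit P₁ then P₂; paths through both = C(5, 4)·C(6, 5)·C(13, 8) = 38610. Avoid both = 346104 − 135660 − 70785 + 38610 = 178269.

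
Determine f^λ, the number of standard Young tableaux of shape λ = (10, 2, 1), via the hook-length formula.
# SYT of shape (10, 2, 1) = 429

Hook-length formula: f^λ = n! / Π hook(c), product over all cells c of the Young diagram. For λ = (10, 2, 1), n = 13 boxes. Hook lengths by row (left-to-right, top-to-bottom): [12, 10, 8, 7, 6, 5, 4, 3, 2, 1]; [3, 1]; [1]. Product of hooks = 14515200. So f^λ = 13! / 14515200 = 6227020800 / 14515200 = 429.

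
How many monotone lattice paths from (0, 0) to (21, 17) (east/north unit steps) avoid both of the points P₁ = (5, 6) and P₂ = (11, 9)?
Number of paths = 17106202674

Inclusion–exclusion. Total paths: C(38, 21) = 28781143380. Through P₁: C(11, 5)·C(27, 16) = 6023507490. Through P₂: C(20, 11)·C(18, 10) = 7349593680. Since P₁ is strictly southwest of P₂, a monotone path through both must visit P₁ then P₂; paths through both = C(11, 5)·C(9, 6)·C(18, 10) = 1698160464. Avoid both = 28781143380 − 6023507490 − 7349593680 + 1698160464 = 17106202674.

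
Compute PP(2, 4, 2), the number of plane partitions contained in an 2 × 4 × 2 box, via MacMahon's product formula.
PP(2, 4, 2) = 105

Evaluate the triple product over i = 1..2, j = 1..4, k = 1..2. The factors are (2/1) · (3/2) · (3/2) · (4/3) · (4/3) · (5/4) · (5/4) · (6/5) · … (16 factors total). The numerators and denominators telescope so the product is an integer; carrying out the multiplication exactly gives PP(2, 4, 2) = 105.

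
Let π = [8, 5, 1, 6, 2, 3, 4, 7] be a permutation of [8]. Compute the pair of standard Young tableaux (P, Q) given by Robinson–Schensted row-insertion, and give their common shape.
P = [1, 2, 3, 4, 7] / [5, 6] / [8];  Q = [1, 4, 6, 7, 8] / [2, 5] / [3];  common shape = (5, 2, 1)

Row-insert the values π_1, π_2, … into P one at a time, bumping the leftmost entry strictly greater than the inserted value down to the next row. The recording tableau Q records, in position (i, j), the step at which that cell was added to P.
  Insert 8 (step 1): P = [8];  Q = [1]
  Insert 5 (step 2): P = [5] / [8];  Q = [1] / [2]
  Insert 1 (step 3): P = [1] / [5] / [8];  Q = [1] / [2] / [3]
  Insert 6 (step 4): P = [1, 6] / [5] / [8];  Q = [1, 4] / [2] / [3]
  Insert 2 (step 5): P = [1, 2] / [5, 6] / [8];  Q = [1, 4] / [2, 5] / [3]
  Insert 3 (step 6): P = [1, 2, 3] / [5, 6] / [8];  Q = [1, 4, 6] / [2, 5] / [3]
  Insert 4 (step 7): P = [1, 2, 3, 4] / [5, 6] / [8];  Q = [1, 4, 6, 7] / [2, 5] / [3]
  Insert 7 (step 8): P = [1, 2, 3, 4, 7] / [5, 6] / [8];  Q = [1, 4, 6, 7, 8] / [2, 5] / [3]
Final shape: (5, 2, 1).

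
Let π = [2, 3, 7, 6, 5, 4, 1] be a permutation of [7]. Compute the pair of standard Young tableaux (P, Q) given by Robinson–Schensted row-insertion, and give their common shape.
P = [1, 3, 4] / [2] / [5] / [6] / [7];  Q = [1, 2, 3] / [4] / [5] / [6] / [7];  common shape = (3, 1, 1, 1, 1)

Row-insert the values π_1, π_2, … into P one at a time, bumping the leftmost entry strictly greater than the inserted value down to the next row. The recording tableau Q records, in position (i, j), the step at which that cell was added to P.
  Insert 2 (step 1): P = [2];  Q = [1]
  Insert 3 (step 2): P = [2, 3];  Q = [1, 2]
  Insert 7 (step 3): P = [2, 3, 7];  Q = [1, 2, 3]
  Insert 6 (step 4): P = [2, 3, 6] / [7];  Q = [1, 2, 3] / [4]
  Insert 5 (step 5): P = [2, 3, 5] / [6] / [7];  Q = [1, 2, 3] / [4] / [5]
  Insert 4 (step 6): P = [2, 3, 4] / [5] / [6] / [7];  Q = [1, 2, 3] / [4] / [5] / [6]
  Insert 1 (step 7): P = [1, 3, 4] / [2] / [5] / [6] / [7];  Q = [1, 2, 3] / [4] / [5] / [6] / [7]
Final shape: (3, 1, 1, 1, 1).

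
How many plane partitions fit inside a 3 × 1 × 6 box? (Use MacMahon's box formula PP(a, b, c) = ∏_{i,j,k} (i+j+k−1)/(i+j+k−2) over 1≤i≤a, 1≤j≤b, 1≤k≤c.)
PP(3, 1, 6) = 84

Evaluate the triple product over i = 1..3, j = 1..1, k = 1..6. The factors are (2/1) · (3/2) · (4/3) · (5/4) · (6/5) · (7/6) · (3/2) · (4/3) · … (18 factors total). The numerators and denominators telescope so the product is an integer; carrying out the multiplication exactly gives PP(3, 1, 6) = 84.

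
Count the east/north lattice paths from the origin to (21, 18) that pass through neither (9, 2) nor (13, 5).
Number of paths = 59334163395

Inclusion–exclusion. Total paths: C(39, 21) = 62359143990. Through P₁: C(11, 9)·C(28, 12) = 1673196525. Through P₂: C(18, 13)·C(21, 8) = 1743502320. Since P₁ is strictly southwest of P₂, a monotone path through both must visit P₁ then P₂; paths through both = C(11, 9)·C(7, 4)·C(21, 8) = 391718250. Avoid both = 62359143990 − 1673196525 − 1743502320 + 391718250 = 59334163395.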